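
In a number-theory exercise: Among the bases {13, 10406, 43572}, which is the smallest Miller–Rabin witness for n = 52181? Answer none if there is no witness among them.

none

n − 1 = 52180 = 2^2 · 13045, so s = 2 and d = 13045.
Base 13: x_0 = 13^13045 mod 52181 = 52180. x_0 = 52180 ≡ −1, so 13 is not a witness.
Base 10406: x_0 = 10406^13045 mod 52181 = 1. x_0 = 1, so 10406 is not a witness.
Base 43572: x_0 = 43572^13045 mod 52181 = 1. x_0 = 1, so 43572 is not a witness.
No listed base is a witness for 52181.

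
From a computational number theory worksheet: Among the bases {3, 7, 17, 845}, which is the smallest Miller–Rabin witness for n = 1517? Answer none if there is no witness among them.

n − 1 = 1516 = 2^2 · 379, so s = 2 and d = 379.
Base 3: x_0 = 3^379 mod 1517 = 1298. x_0 is neither 1 nor 1516, so continue squaring. x_1 = 1298^2 mod 1517 = 934. Reached i = s−1 = 1 without hitting −1: 3 is a Miller–Rabin witness and 1517 is composite.
Base 7: x_0 = 7^379 mod 1517 = 1265. x_0 is neither 1 nor 1516, so continue squaring. x_1 = 1265^2 mod 1517 = 1307. Reached i = s−1 = 1 without hitting −1: 7 is a Miller–Rabin witness and 1517 is composite.
Base 17: x_0 = 17^379 mod 1517 = 94. x_0 is neither 1 nor 1516, so continue squaring. x_1 = 94^2 mod 1517 = 1251. Reached i = s−1 = 1 without hitting −1: 17 is a Miller–Rabin witness and 1517 is composite.
Base 845: x_0 = 845^379 mod 1517 = 228. x_0 is neither 1 nor 1516, so continue squaring. x_1 = 228^2 mod 1517 = 406. Reached i = s−1 = 1 without hitting −1: 845 is a Miller–Rabin witness and 1517 is composite.
The smallest witness among the given bases is 3.

3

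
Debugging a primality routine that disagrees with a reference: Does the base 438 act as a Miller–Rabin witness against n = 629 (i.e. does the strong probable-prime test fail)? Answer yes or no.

n − 1 = 628 = 2^2 · 157, so s = 2 and d = 157.
Repeated squaring mod 629: 438^1 ≡ 438, 438^2 ≡ 628, 438^4 ≡ 1, 438^8 ≡ 1, 438^16 ≡ 1, 438^32 ≡ 1, 438^64 ≡ 1, 438^128 ≡ 1.
157 = 128 + 16 + 8 + 4 + 1, so 438^157 ≡ 1·1·1·1·438 ≡ 438 (mod 629).
x_0 = 438^157 mod 629 = 438.
x_0 is neither 1 nor 628, so continue squaring.
x_1 = 438^2 mod 629 = 628.
x_1 ≡ −1, so 438 is not a witness.

no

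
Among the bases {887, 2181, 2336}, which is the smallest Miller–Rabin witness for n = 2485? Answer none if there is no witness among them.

887

n − 1 = 2484 = 2^2 · 621, so s = 2 and d = 621.
Base 887: x_0 = 887^621 mod 2485 = 482. x_0 is neither 1 nor 2484, so continue squaring. x_1 = 482^2 mod 2485 = 1219. Reached i = s−1 = 1 without hitting −1: 887 is a Miller–Rabin witness and 2485 is composite.
Base 2181: x_0 = 2181^621 mod 2485 = 2171. x_0 is neither 1 nor 2484, so continue squaring. x_1 = 2171^2 mod 2485 = 1681. Reached i = s−1 = 1 without hitting −1: 2181 is a Miller–Rabin witness and 2485 is composite.
Base 2336: x_0 = 2336^621 mod 2485 = 216. x_0 is neither 1 nor 2484, so continue squaring. x_1 = 216^2 mod 2485 = 1926. Reached i = s−1 = 1 without hitting −1: 2336 is a Miller–Rabin witness and 2485 is composite.
The smallest witness among the given bases is 887.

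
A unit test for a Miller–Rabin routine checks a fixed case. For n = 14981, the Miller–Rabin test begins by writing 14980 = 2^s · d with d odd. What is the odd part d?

3745

Halving: 14980 → 7490 → 3745; 3745 is odd.
So 14980 = 2^2 · 3745.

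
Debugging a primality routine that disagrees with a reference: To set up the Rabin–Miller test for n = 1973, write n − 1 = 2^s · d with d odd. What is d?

Halving: 1972 → 986 → 493; 493 is odd.
So 1972 = 2^2 · 493.

493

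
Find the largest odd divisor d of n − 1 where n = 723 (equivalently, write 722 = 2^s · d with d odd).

361

Halving: 722 → 361; 361 is odd.
So 722 = 2^1 · 361.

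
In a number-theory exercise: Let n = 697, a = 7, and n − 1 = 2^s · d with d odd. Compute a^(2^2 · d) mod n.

n − 1 = 696 = 2^3 · 87, so s = 3 and d = 87.
x_0 = 7^87 mod 697 = 386.
x_1 = 386^2 mod 697 = 535.
x_2 = 535^2 mod 697 = 455.

455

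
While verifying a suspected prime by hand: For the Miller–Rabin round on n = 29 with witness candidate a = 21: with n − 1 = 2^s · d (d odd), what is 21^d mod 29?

12

n − 1 = 28 = 2^2 · 7, so s = 2 and d = 7.
Repeated squaring mod 29: 21^1 ≡ 21, 21^2 ≡ 6, 21^4 ≡ 7.
7 = 4 + 2 + 1, so 21^7 ≡ 7·6·21 ≡ 12 (mod 29).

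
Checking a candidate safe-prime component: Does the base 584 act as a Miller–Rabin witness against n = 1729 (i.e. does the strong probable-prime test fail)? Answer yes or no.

n − 1 = 1728 = 2^6 · 27, so s = 6 and d = 27.
x_0 = 584^27 mod 1729 = 1728.
x_0 = 1728 ≡ −1, so 584 is not a witness.

no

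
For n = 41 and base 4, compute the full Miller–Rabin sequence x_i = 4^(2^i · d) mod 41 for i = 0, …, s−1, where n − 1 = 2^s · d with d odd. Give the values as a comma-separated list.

n − 1 = 40 = 2^3 · 5, so s = 3 and d = 5.
x_0 = 4^5 mod 41 = 40.
x_1 = 40^2 mod 41 = 1.
x_2 = 1^2 mod 41 = 1.

40, 1, 1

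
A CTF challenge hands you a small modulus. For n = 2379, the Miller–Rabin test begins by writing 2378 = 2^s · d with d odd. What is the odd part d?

Halving: 2378 → 1189; 1189 is odd.
So 2378 = 2^1 · 1189.

1189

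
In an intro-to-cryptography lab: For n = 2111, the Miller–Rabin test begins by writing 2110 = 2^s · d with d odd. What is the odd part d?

Halving: 2110 → 1055; 1055 is odd.
So 2110 = 2^1 · 1055.

1055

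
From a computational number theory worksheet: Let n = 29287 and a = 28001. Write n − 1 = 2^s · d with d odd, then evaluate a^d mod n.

1

n − 1 = 29286 = 2^1 · 14643, so s = 1 and d = 14643.
28001^14643 mod 29287 = 1.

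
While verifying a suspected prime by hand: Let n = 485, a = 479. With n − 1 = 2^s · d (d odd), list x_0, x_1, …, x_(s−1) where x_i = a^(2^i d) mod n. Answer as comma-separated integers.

479, 36

n − 1 = 484 = 2^2 · 121, so s = 2 and d = 121.
x_0 = 479^121 mod 485 = 479.
x_1 = 479^2 mod 485 = 36.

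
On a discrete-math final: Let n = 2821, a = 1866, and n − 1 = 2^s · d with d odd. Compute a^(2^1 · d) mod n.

1520

n − 1 = 2820 = 2^2 · 705, so s = 2 and d = 705.
x_0 = 1866^705 mod 2821 = 1828.
x_1 = 1828^2 mod 2821 = 1520.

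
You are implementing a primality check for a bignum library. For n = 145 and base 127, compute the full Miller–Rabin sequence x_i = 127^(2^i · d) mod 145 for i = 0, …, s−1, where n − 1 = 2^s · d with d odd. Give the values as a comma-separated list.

2, 4, 16, 111

n − 1 = 144 = 2^4 · 9, so s = 4 and d = 9.
x_0 = 127^9 mod 145 = 2.
x_1 = 2^2 mod 145 = 4.
x_2 = 4^2 mod 145 = 16.
x_3 = 16^2 mod 145 = 111.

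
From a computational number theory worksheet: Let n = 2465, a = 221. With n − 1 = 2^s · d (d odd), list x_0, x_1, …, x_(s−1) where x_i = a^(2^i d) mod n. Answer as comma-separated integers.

476, 2261, 2176, 2176, 2176

n − 1 = 2464 = 2^5 · 77, so s = 5 and d = 77.
x_0 = 221^77 mod 2465 = 476.
x_1 = 476^2 mod 2465 = 2261.
x_2 = 2261^2 mod 2465 = 2176.
x_3 = 2176^2 mod 2465 = 2176.
x_4 = 2176^2 mod 2465 = 2176.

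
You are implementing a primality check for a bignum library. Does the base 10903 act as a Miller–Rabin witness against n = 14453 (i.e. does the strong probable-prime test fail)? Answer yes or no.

n − 1 = 14452 = 2^2 · 3613, so s = 2 and d = 3613.
x_0 = 10903^3613 mod 14453 = 4084.
x_0 is neither 1 nor 14452, so continue squaring.
x_1 = 4084^2 mod 14453 = 294.
Reached i = s−1 = 1 without hitting −1: 10903 is a Miller–Rabin witness and 14453 is composite.

yes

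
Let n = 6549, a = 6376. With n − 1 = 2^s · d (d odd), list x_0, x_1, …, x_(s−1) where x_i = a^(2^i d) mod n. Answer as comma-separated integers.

3031, 5263

n − 1 = 6548 = 2^2 · 1637, so s = 2 and d = 1637.
x_0 = 6376^1637 mod 6549 = 3031.
x_1 = 3031^2 mod 6549 = 5263.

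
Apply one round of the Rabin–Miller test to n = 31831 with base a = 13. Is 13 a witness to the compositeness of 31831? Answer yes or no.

yes

n − 1 = 31830 = 2^1 · 15915, so s = 1 and d = 15915.
x_0 = 13^15915 mod 31831 = 7214.
x_0 ∉ {1, 31830} and s = 1, so 13 is a Miller–Rabin witness and 31831 is composite.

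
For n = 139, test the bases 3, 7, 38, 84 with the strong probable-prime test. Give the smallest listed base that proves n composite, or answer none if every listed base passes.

n − 1 = 138 = 2^1 · 69, so s = 1 and d = 69.
Base 3: x_0 = 3^69 mod 139 = 138. x_0 = 138 ≡ −1, so 3 is not a witness.
Base 7: x_0 = 7^69 mod 139 = 1. x_0 = 1, so 7 is not a witness.
Base 38: x_0 = 38^69 mod 139 = 1. x_0 = 1, so 38 is not a witness.
Base 84: x_0 = 84^69 mod 139 = 138. x_0 = 138 ≡ −1, so 84 is not a witness.
No listed base is a witness for 139.

none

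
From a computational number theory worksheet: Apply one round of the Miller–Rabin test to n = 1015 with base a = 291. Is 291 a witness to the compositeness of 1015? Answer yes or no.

no

n − 1 = 1014 = 2^1 · 507, so s = 1 and d = 507.
x_0 = 291^507 mod 1015 = 1.
x_0 = 1, so 291 is not a witness.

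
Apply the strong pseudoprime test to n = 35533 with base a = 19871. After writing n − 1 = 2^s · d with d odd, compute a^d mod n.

17163

n − 1 = 35532 = 2^2 · 8883, so s = 2 and d = 8883.
19871^8883 mod 35533 = 17163.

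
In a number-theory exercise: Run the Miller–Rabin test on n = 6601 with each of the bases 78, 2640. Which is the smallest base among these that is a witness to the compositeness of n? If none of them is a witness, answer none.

none

n − 1 = 6600 = 2^3 · 825, so s = 3 and d = 825.
Base 78: x_0 = 78^825 mod 6601 = 1. x_0 = 1, so 78 is not a witness.
Base 2640: x_0 = 2640^825 mod 6601 = 1. x_0 = 1, so 2640 is not a witness.
No listed base is a witness for 6601.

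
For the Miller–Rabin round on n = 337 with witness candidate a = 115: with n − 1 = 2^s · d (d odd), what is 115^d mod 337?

n − 1 = 336 = 2^4 · 21, so s = 4 and d = 21.
By repeated squaring, 115^21 ≡ 111 (mod 337).

111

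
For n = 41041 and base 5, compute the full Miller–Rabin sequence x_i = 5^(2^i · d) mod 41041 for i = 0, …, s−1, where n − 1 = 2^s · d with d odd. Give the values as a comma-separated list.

38303, 27182, 1, 1

n − 1 = 41040 = 2^4 · 2565, so s = 4 and d = 2565.
x_0 = 5^2565 mod 41041 = 38303.
x_1 = 38303^2 mod 41041 = 27182.
x_2 = 27182^2 mod 41041 = 1.
x_3 = 1^2 mod 41041 = 1.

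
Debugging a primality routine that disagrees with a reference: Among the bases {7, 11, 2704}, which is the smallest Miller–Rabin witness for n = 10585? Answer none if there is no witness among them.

n − 1 = 10584 = 2^3 · 1323, so s = 3 and d = 1323.
Base 7: x_0 = 7^1323 mod 10585 = 5453. x_0 is neither 1 nor 10584, so continue squaring. x_1 = 5453^2 mod 10585 = 1944. x_2 = 1944^2 mod 10585 = 291. Reached i = s−1 = 2 without hitting −1: 7 is a Miller–Rabin witness and 10585 is composite.
Base 11: x_0 = 11^1323 mod 10585 = 7436. x_0 is neither 1 nor 10584, so continue squaring. x_1 = 7436^2 mod 10585 = 8641. x_2 = 8641^2 mod 10585 = 291. Reached i = s−1 = 2 without hitting −1: 11 is a Miller–Rabin witness and 10585 is composite.
Base 2704: x_0 = 2704^1323 mod 10585 = 4699. x_0 is neither 1 nor 10584, so continue squaring. x_1 = 4699^2 mod 10585 = 291. x_2 = 291^2 mod 10585 = 1. x_2 = 1 but x_1 ≠ ±1, a nontrivial square root of 1 — 2704 is a witness and 10585 is composite.
The smallest witness among the given bases is 7.

7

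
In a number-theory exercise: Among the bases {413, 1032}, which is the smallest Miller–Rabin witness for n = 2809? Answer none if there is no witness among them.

none

n − 1 = 2808 = 2^3 · 351, so s = 3 and d = 351.
Base 413: x_0 = 413^351 mod 2809 = 1. x_0 = 1, so 413 is not a witness.
Base 1032: x_0 = 1032^351 mod 2809 = 2808. x_0 = 2808 ≡ −1, so 1032 is not a witness.
No listed base is a witness for 2809.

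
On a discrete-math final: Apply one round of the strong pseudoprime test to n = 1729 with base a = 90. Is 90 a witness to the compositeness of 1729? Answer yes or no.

no

n − 1 = 1728 = 2^6 · 27, so s = 6 and d = 27.
Repeated squaring mod 1729: 90^1 ≡ 90, 90^2 ≡ 1184, 90^4 ≡ 1366, 90^8 ≡ 365, 90^16 ≡ 92.
27 = 16 + 8 + 2 + 1, so 90^27 ≡ 92·365·1184·90 ≡ 1728 (mod 1729).
x_0 = 90^27 mod 1729 = 1728.
x_0 = 1728 ≡ −1, so 90 is not a witness.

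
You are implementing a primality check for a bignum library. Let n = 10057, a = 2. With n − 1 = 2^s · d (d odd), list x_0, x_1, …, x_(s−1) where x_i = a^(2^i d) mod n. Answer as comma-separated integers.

4280, 4603, 7567

n − 1 = 10056 = 2^3 · 1257, so s = 3 and d = 1257.
x_0 = 2^1257 mod 10057 = 4280.
x_1 = 4280^2 mod 10057 = 4603.
x_2 = 4603^2 mod 10057 = 7567.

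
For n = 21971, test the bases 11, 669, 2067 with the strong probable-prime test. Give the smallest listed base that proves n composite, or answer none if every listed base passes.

11

n − 1 = 21970 = 2^1 · 10985, so s = 1 and d = 10985.
Base 11: x_0 = 11^10985 mod 21971 = 12439. x_0 ∉ {1, 21970} and s = 1, so 11 is a Miller–Rabin witness and 21971 is composite.
Base 669: x_0 = 669^10985 mod 21971 = 15361. x_0 ∉ {1, 21970} and s = 1, so 669 is a Miller–Rabin witness and 21971 is composite.
Base 2067: x_0 = 2067^10985 mod 21971 = 11210. x_0 ∉ {1, 21970} and s = 1, so 2067 is a Miller–Rabin witness and 21971 is composite.
The smallest witness among the given bases is 11.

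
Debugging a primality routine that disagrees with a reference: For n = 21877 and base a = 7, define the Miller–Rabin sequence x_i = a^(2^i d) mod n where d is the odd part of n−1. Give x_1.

7881

n − 1 = 21876 = 2^2 · 5469, so s = 2 and d = 5469.
x_0 = 7^5469 mod 21877 = 1284.
x_1 = 1284^2 mod 21877 = 7881.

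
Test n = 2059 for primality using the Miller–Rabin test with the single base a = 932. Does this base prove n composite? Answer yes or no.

n − 1 = 2058 = 2^1 · 1029, so s = 1 and d = 1029.
x_0 = 932^1029 mod 2059 = 289.
x_0 ∉ {1, 2058} and s = 1, so 932 is a Miller–Rabin witness and 2059 is composite.

yes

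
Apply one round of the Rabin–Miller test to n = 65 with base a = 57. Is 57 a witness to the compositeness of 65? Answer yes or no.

no

n − 1 = 64 = 2^6 · 1, so s = 6 and d = 1.
x_0 = 57^1 mod 65 = 57.
x_0 is neither 1 nor 64, so continue squaring.
x_1 = 57^2 mod 65 = 64.
x_1 ≡ −1, so 57 is not a witness.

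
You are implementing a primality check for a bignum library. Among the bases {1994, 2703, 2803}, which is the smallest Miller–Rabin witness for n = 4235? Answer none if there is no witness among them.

n − 1 = 4234 = 2^1 · 2117, so s = 1 and d = 2117.
Base 1994: x_0 = 1994^2117 mod 4235 = 3254. x_0 ∉ {1, 4234} and s = 1, so 1994 is a Miller–Rabin witness and 4235 is composite.
Base 2703: x_0 = 2703^2117 mod 4235 = 288. x_0 ∉ {1, 4234} and s = 1, so 2703 is a Miller–Rabin witness and 4235 is composite.
Base 2803: x_0 = 2803^2117 mod 4235 = 2028. x_0 ∉ {1, 4234} and s = 1, so 2803 is a Miller–Rabin witness and 4235 is composite.
The smallest witness among the given bases is 1994.

1994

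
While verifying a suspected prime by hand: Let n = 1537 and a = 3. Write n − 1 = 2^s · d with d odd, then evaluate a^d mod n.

n − 1 = 1536 = 2^9 · 3, so s = 9 and d = 3.
3^3 mod 1537 = 27.

27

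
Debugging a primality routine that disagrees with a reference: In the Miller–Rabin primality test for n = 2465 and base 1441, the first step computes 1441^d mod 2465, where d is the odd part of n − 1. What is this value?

n − 1 = 2464 = 2^5 · 77, so s = 5 and d = 77.
1441^77 mod 2465 = 1016.

1016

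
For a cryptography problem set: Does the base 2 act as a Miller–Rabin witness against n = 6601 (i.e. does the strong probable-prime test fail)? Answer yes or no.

n − 1 = 6600 = 2^3 · 825, so s = 3 and d = 825.
x_0 = 2^825 mod 6601 = 2738.
x_0 is neither 1 nor 6600, so continue squaring.
x_1 = 2738^2 mod 6601 = 4509.
x_2 = 4509^2 mod 6601 = 1.
x_2 = 1 but x_1 ≠ ±1, a nontrivial square root of 1 — 2 is a witness and 6601 is composite.

yes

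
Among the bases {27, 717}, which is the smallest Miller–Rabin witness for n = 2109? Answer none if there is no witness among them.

n − 1 = 2108 = 2^2 · 527, so s = 2 and d = 527.
Base 27: x_0 = 27^527 mod 2109 = 1380. x_0 is neither 1 nor 2108, so continue squaring. x_1 = 1380^2 mod 2109 = 2082. Reached i = s−1 = 1 without hitting −1: 27 is a Miller–Rabin witness and 2109 is composite.
Base 717: x_0 = 717^527 mod 2109 = 2043. x_0 is neither 1 nor 2108, so continue squaring. x_1 = 2043^2 mod 2109 = 138. Reached i = s−1 = 1 without hitting −1: 717 is a Miller–Rabin witness and 2109 is composite.
The smallest witness among the given bases is 27.

27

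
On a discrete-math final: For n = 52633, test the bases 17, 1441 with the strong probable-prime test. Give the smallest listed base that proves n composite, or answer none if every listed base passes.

17

n − 1 = 52632 = 2^3 · 6579, so s = 3 and d = 6579.
Base 17: x_0 = 17^6579 mod 52633 = 825. x_0 is neither 1 nor 52632, so continue squaring. x_1 = 825^2 mod 52633 = 49029. x_2 = 49029^2 mod 52633 = 41098. Reached i = s−1 = 2 without hitting −1: 17 is a Miller–Rabin witness and 52633 is composite.
Base 1441: x_0 = 1441^6579 mod 52633 = 7930. x_0 is neither 1 nor 52632, so continue squaring. x_1 = 7930^2 mod 52633 = 41098. x_2 = 41098^2 mod 52633 = 1. x_2 = 1 but x_1 ≠ ±1, a nontrivial square root of 1 — 1441 is a witness and 52633 is composite.
The smallest witness among the given bases is 17.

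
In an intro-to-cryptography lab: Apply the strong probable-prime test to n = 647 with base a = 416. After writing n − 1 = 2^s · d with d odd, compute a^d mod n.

1

n − 1 = 646 = 2^1 · 323, so s = 1 and d = 323.
416^323 mod 647 = 1.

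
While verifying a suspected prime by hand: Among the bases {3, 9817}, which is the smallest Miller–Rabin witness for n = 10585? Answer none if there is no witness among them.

none

n − 1 = 10584 = 2^3 · 1323, so s = 3 and d = 1323.
Base 3: x_0 = 3^1323 mod 10585 = 8422. x_0 is neither 1 nor 10584, so continue squaring. x_1 = 8422^2 mod 10585 = 10584. x_1 ≡ −1, so 3 is not a witness.
Base 9817: x_0 = 9817^1323 mod 10585 = 2163. x_0 is neither 1 nor 10584, so continue squaring. x_1 = 2163^2 mod 10585 = 10584. x_1 ≡ −1, so 9817 is not a witness.
No listed base is a witness for 10585.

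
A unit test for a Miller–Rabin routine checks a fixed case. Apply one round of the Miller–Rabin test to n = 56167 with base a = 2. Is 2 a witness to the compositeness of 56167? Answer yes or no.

n − 1 = 56166 = 2^1 · 28083, so s = 1 and d = 28083.
x_0 = 2^28083 mod 56167 = 1.
x_0 = 1, so 2 is not a witness.

no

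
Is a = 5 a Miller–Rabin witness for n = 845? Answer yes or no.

n − 1 = 844 = 2^2 · 211, so s = 2 and d = 211.
x_0 = 5^211 mod 845 = 125.
x_0 is neither 1 nor 844, so continue squaring.
x_1 = 125^2 mod 845 = 415.
Reached i = s−1 = 1 without hitting −1: 5 is a Miller–Rabin witness and 845 is composite.

yes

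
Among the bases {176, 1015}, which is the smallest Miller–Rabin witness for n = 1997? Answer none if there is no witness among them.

n − 1 = 1996 = 2^2 · 499, so s = 2 and d = 499.
Base 176: x_0 = 176^499 mod 1997 = 1585. x_0 is neither 1 nor 1996, so continue squaring. x_1 = 1585^2 mod 1997 = 1996. x_1 ≡ −1, so 176 is not a witness.
Base 1015: x_0 = 1015^499 mod 1997 = 412. x_0 is neither 1 nor 1996, so continue squaring. x_1 = 412^2 mod 1997 = 1996. x_1 ≡ −1, so 1015 is not a witness.
No listed base is a witness for 1997.

none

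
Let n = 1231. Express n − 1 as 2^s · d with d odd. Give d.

615

Halving: 1230 → 615; 615 is odd.
So 1230 = 2^1 · 615.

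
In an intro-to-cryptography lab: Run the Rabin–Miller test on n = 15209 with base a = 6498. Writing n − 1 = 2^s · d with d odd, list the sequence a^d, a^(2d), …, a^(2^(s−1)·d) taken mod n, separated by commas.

334, 5093, 7304

n − 1 = 15208 = 2^3 · 1901, so s = 3 and d = 1901.
x_0 = 6498^1901 mod 15209 = 334.
x_1 = 334^2 mod 15209 = 5093.
x_2 = 5093^2 mod 15209 = 7304.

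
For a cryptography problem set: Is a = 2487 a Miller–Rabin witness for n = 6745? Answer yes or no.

yes

n − 1 = 6744 = 2^3 · 843, so s = 3 and d = 843.
Repeated squaring mod 6745: 2487^1 ≡ 2487, 2487^2 ≡ 4, 2487^4 ≡ 16, 2487^8 ≡ 256, 2487^16 ≡ 4831, 2487^32 ≡ 861, 2487^64 ≡ 6116, 2487^128 ≡ 4431, 2487^256 ≡ 5811, 2487^512 ≡ 2251.
843 = 512 + 256 + 64 + 8 + 2 + 1, so 2487^843 ≡ 2251·5811·6116·256·4·2487 ≡ 5688 (mod 6745).
x_0 = 2487^843 mod 6745 = 5688.
x_0 is neither 1 nor 6744, so continue squaring.
x_1 = 5688^2 mod 6745 = 4324.
x_2 = 4324^2 mod 6745 = 6581.
Reached i = s−1 = 2 without hitting −1: 2487 is a Miller–Rabin witness and 6745 is composite.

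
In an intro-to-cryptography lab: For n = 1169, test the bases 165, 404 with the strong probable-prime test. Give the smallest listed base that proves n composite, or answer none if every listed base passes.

n − 1 = 1168 = 2^4 · 73, so s = 4 and d = 73.
Base 165: x_0 = 165^73 mod 1169 = 1131. x_0 is neither 1 nor 1168, so continue squaring. x_1 = 1131^2 mod 1169 = 275. x_2 = 275^2 mod 1169 = 809. x_3 = 809^2 mod 1169 = 1010. Reached i = s−1 = 3 without hitting −1: 165 is a Miller–Rabin witness and 1169 is composite.
Base 404: x_0 = 404^73 mod 1169 = 285. x_0 is neither 1 nor 1168, so continue squaring. x_1 = 285^2 mod 1169 = 564. x_2 = 564^2 mod 1169 = 128. x_3 = 128^2 mod 1169 = 18. Reached i = s−1 = 3 without hitting −1: 404 is a Miller–Rabin witness and 1169 is composite.
The smallest witness among the given bases is 165.

165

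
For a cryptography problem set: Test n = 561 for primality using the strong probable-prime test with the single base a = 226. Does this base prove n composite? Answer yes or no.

yes

n − 1 = 560 = 2^4 · 35, so s = 4 and d = 35.
x_0 = 226^35 mod 561 = 142.
x_0 is neither 1 nor 560, so continue squaring.
x_1 = 142^2 mod 561 = 529.
x_2 = 529^2 mod 561 = 463.
x_3 = 463^2 mod 561 = 67.
Reached i = s−1 = 3 without hitting −1: 226 is a Miller–Rabin witness and 561 is composite.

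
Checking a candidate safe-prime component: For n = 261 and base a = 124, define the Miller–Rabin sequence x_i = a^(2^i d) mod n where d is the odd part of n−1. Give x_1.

n − 1 = 260 = 2^2 · 65, so s = 2 and d = 65.
x_0 = 124^65 mod 261 = 247.
x_1 = 247^2 mod 261 = 196.

196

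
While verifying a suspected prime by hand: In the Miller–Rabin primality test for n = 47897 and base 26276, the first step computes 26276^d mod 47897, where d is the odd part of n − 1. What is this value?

n − 1 = 47896 = 2^3 · 5987, so s = 3 and d = 5987.
Repeated squaring mod 47897: 26276^1 ≡ 26276, 26276^2 ≡ 40818, 26276^4 ≡ 11979, 26276^8 ≡ 44926, 26276^16 ≡ 13793, 26276^32 ≡ 47862, 26276^64 ≡ 1225, 26276^128 ≡ 15818, 26276^256 ≡ 43093, 26276^512 ≡ 39959, 26276^1024 ≡ 27289, 26276^2048 ≡ 34862, 26276^4096 ≡ 20566.
5987 = 4096 + 1024 + 512 + 256 + 64 + 32 + 2 + 1, so 26276^5987 ≡ 20566·27289·39959·43093·1225·47862·40818·26276 ≡ 40206 (mod 47897).

40206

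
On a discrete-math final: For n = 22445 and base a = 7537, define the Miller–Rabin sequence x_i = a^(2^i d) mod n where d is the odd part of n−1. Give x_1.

15494

n − 1 = 22444 = 2^2 · 5611, so s = 2 and d = 5611.
Repeated squaring mod 22445: 7537^1 ≡ 7537, 7537^2 ≡ 20519, 7537^4 ≡ 6051, 7537^8 ≡ 6806, 7537^16 ≡ 17601, 7537^32 ≡ 9311, 7537^64 ≡ 12131, 7537^128 ≡ 11741, 7537^256 ≡ 16336, 7537^512 ≡ 16291, 7537^1024 ≡ 7001, 7537^2048 ≡ 16566, 7537^4096 ≡ 19786.
5611 = 4096 + 1024 + 256 + 128 + 64 + 32 + 8 + 2 + 1, so 7537^5611 ≡ 19786·7001·16336·11741·12131·9311·6806·20519·7537 ≡ 8073 (mod 22445).
x_0 = 8073.
x_1 = 8073^2 mod 22445 = 15494.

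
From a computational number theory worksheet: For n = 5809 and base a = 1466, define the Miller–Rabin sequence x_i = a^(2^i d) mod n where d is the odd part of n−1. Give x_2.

n − 1 = 5808 = 2^4 · 363, so s = 4 and d = 363.
x_0 = 1466^363 mod 5809 = 216.
x_1 = 216^2 mod 5809 = 184.
x_2 = 184^2 mod 5809 = 4811.

4811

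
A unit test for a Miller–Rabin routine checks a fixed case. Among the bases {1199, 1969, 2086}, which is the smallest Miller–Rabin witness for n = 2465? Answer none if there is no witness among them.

n − 1 = 2464 = 2^5 · 77, so s = 5 and d = 77.
Base 1199: x_0 = 1199^77 mod 2465 = 824. x_0 is neither 1 nor 2464, so continue squaring. x_1 = 824^2 mod 2465 = 1101. x_2 = 1101^2 mod 2465 = 1886. x_3 = 1886^2 mod 2465 = 1. x_3 = 1 but x_2 ≠ ±1, a nontrivial square root of 1 — 1199 is a witness and 2465 is composite.
Base 1969: x_0 = 1969^77 mod 2465 = 2419. x_0 is neither 1 nor 2464, so continue squaring. x_1 = 2419^2 mod 2465 = 2116. x_2 = 2116^2 mod 2465 = 1016. x_3 = 1016^2 mod 2465 = 1886. x_4 = 1886^2 mod 2465 = 1. x_4 = 1 but x_3 ≠ ±1, a nontrivial square root of 1 — 1969 is a witness and 2465 is composite.
Base 2086: x_0 = 2086^77 mod 2465 = 2071. x_0 is neither 1 nor 2464, so continue squaring. x_1 = 2071^2 mod 2465 = 2406. x_2 = 2406^2 mod 2465 = 1016. x_3 = 1016^2 mod 2465 = 1886. x_4 = 1886^2 mod 2465 = 1. x_4 = 1 but x_3 ≠ ±1, a nontrivial square root of 1 — 2086 is a witness and 2465 is composite.
The smallest witness among the given bases is 1199.

1199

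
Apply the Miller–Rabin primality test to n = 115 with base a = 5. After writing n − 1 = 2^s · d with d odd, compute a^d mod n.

90

n − 1 = 114 = 2^1 · 57, so s = 1 and d = 57.
Repeated squaring mod 115: 5^1 ≡ 5, 5^2 ≡ 25, 5^4 ≡ 50, 5^8 ≡ 85, 5^16 ≡ 95, 5^32 ≡ 55.
57 = 32 + 16 + 8 + 1, so 5^57 ≡ 55·95·85·5 ≡ 90 (mod 115).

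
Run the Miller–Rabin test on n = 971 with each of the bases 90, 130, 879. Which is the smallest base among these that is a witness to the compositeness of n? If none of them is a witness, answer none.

n − 1 = 970 = 2^1 · 485, so s = 1 and d = 485.
Base 90: x_0 = 90^485 mod 971 = 970. x_0 = 970 ≡ −1, so 90 is not a witness.
Base 130: x_0 = 130^485 mod 971 = 970. x_0 = 970 ≡ −1, so 130 is not a witness.
Base 879: x_0 = 879^485 mod 971 = 970. x_0 = 970 ≡ −1, so 879 is not a witness.
No listed base is a witness for 971.

none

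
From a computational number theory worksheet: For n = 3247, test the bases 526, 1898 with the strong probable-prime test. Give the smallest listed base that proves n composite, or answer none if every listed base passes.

n − 1 = 3246 = 2^1 · 1623, so s = 1 and d = 1623.
Base 526: x_0 = 526^1623 mod 3247 = 169. x_0 ∉ {1, 3246} and s = 1, so 526 is a Miller–Rabin witness and 3247 is composite.
Base 1898: x_0 = 1898^1623 mod 3247 = 751. x_0 ∉ {1, 3246} and s = 1, so 1898 is a Miller–Rabin witness and 3247 is composite.
The smallest witness among the given bases is 526.

526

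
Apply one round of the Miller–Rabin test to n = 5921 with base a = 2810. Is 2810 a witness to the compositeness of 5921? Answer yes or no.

n − 1 = 5920 = 2^5 · 185, so s = 5 and d = 185.
x_0 = 2810^185 mod 5921 = 180.
x_0 is neither 1 nor 5920, so continue squaring.
x_1 = 180^2 mod 5921 = 2795.
x_2 = 2795^2 mod 5921 = 2226.
x_3 = 2226^2 mod 5921 = 5120.
x_4 = 5120^2 mod 5921 = 2133.
Reached i = s−1 = 4 without hitting −1: 2810 is a Miller–Rabin witness and 5921 is composite.

yes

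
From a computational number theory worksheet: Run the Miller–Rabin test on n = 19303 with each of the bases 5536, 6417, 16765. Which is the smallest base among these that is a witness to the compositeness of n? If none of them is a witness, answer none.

5536

n − 1 = 19302 = 2^1 · 9651, so s = 1 and d = 9651.
Base 5536: x_0 = 5536^9651 mod 19303 = 2470. x_0 ∉ {1, 19302} and s = 1, so 5536 is a Miller–Rabin witness and 19303 is composite.
Base 6417: x_0 = 6417^9651 mod 19303 = 11466. x_0 ∉ {1, 19302} and s = 1, so 6417 is a Miller–Rabin witness and 19303 is composite.
Base 16765: x_0 = 16765^9651 mod 19303 = 13655. x_0 ∉ {1, 19302} and s = 1, so 16765 is a Miller–Rabin witness and 19303 is composite.
The smallest witness among the given bases is 5536.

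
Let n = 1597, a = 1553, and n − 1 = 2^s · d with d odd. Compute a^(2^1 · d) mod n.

n − 1 = 1596 = 2^2 · 399, so s = 2 and d = 399.
x_0 = 1553^399 mod 1597 = 610.
x_1 = 610^2 mod 1597 = 1596.

1596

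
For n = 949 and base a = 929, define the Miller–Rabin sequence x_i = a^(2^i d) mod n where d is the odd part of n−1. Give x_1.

779

n − 1 = 948 = 2^2 · 237, so s = 2 and d = 237.
x_0 = 929^237 mod 949 = 226.
x_1 = 226^2 mod 949 = 779.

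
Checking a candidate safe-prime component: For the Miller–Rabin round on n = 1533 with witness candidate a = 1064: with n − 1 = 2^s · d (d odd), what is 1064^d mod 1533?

n − 1 = 1532 = 2^2 · 383, so s = 2 and d = 383.
1064^383 mod 1533 = 224.

224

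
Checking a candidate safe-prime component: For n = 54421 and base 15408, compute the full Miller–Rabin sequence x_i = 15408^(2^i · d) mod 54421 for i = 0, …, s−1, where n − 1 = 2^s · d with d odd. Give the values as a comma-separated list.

n − 1 = 54420 = 2^2 · 13605, so s = 2 and d = 13605.
x_0 = 15408^13605 mod 54421 = 40461.
x_1 = 40461^2 mod 54421 = 54420.

40461, 54420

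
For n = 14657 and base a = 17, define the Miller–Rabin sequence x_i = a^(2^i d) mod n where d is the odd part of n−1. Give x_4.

n − 1 = 14656 = 2^6 · 229, so s = 6 and d = 229.
x_0 = 17^229 mod 14657 = 1433.
x_1 = 1433^2 mod 14657 = 1509.
x_2 = 1509^2 mod 14657 = 5246.
x_3 = 5246^2 mod 14657 = 9327.
x_4 = 9327^2 mod 14657 = 3634.

3634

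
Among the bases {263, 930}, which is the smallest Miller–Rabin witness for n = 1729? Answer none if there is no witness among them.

930

n − 1 = 1728 = 2^6 · 27, so s = 6 and d = 27.
Base 263: x_0 = 263^27 mod 1729 = 1. x_0 = 1, so 263 is not a witness.
Base 930: x_0 = 930^27 mod 1729 = 265. x_0 is neither 1 nor 1728, so continue squaring. x_1 = 265^2 mod 1729 = 1065. x_2 = 1065^2 mod 1729 = 1. x_2 = 1 but x_1 ≠ ±1, a nontrivial square root of 1 — 930 is a witness and 1729 is composite.
The smallest witness among the given bases is 930.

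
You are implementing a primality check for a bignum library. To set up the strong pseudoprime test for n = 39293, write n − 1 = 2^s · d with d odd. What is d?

9823

Halving: 39292 → 19646 → 9823; 9823 is odd.
So 39292 = 2^2 · 9823.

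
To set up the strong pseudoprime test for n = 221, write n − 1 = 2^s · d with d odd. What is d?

Halving: 220 → 110 → 55; 55 is odd.
So 220 = 2^2 · 55.

55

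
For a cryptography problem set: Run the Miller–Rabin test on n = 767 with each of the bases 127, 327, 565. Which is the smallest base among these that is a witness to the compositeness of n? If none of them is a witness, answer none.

n − 1 = 766 = 2^1 · 383, so s = 1 and d = 383.
Base 127: x_0 = 127^383 mod 767 = 264. x_0 ∉ {1, 766} and s = 1, so 127 is a Miller–Rabin witness and 767 is composite.
Base 327: x_0 = 327^383 mod 767 = 592. x_0 ∉ {1, 766} and s = 1, so 327 is a Miller–Rabin witness and 767 is composite.
Base 565: x_0 = 565^383 mod 767 = 726. x_0 ∉ {1, 766} and s = 1, so 565 is a Miller–Rabin witness and 767 is composite.
The smallest witness among the given bases is 127.

127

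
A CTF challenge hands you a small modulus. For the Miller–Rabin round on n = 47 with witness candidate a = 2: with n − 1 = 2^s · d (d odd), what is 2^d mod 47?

n − 1 = 46 = 2^1 · 23, so s = 1 and d = 23.
Repeated squaring mod 47: 2^1 ≡ 2, 2^2 ≡ 4, 2^4 ≡ 16, 2^8 ≡ 21, 2^16 ≡ 18.
23 = 16 + 4 + 2 + 1, so 2^23 ≡ 18·16·4·2 ≡ 1 (mod 47).

1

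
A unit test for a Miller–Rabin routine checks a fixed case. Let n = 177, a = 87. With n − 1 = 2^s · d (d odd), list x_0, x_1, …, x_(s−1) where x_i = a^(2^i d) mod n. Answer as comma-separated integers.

n − 1 = 176 = 2^4 · 11, so s = 4 and d = 11.
x_0 = 87^11 mod 177 = 144.
x_1 = 144^2 mod 177 = 27.
x_2 = 27^2 mod 177 = 21.
x_3 = 21^2 mod 177 = 87.

144, 27, 21, 87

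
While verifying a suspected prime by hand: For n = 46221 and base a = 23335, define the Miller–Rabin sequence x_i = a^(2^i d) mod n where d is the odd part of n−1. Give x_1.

34969

n − 1 = 46220 = 2^2 · 11555, so s = 2 and d = 11555.
Repeated squaring mod 46221: 23335^1 ≡ 23335, 23335^2 ≡ 38845, 23335^4 ≡ 3259, 23335^8 ≡ 36472, 23335^16 ≡ 12625, 23335^32 ≡ 20617, 23335^64 ≡ 12373, 23335^128 ≡ 7177, 23335^256 ≡ 19135, 23335^512 ≡ 31684, 23335^1024 ≡ 1957, 23335^2048 ≡ 39727, 23335^4096 ≡ 18484, 23335^8192 ≡ 38845.
11555 = 8192 + 2048 + 1024 + 256 + 32 + 2 + 1, so 23335^11555 ≡ 38845·39727·1957·19135·20617·38845·23335 ≡ 15220 (mod 46221).
x_0 = 15220.
x_1 = 15220^2 mod 46221 = 34969.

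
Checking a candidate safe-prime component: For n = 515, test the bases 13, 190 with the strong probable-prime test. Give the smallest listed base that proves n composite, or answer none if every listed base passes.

n − 1 = 514 = 2^1 · 257, so s = 1 and d = 257.
Base 13: x_0 = 13^257 mod 515 = 478. x_0 ∉ {1, 514} and s = 1, so 13 is a Miller–Rabin witness and 515 is composite.
Base 190: x_0 = 190^257 mod 515 = 465. x_0 ∉ {1, 514} and s = 1, so 190 is a Miller–Rabin witness and 515 is composite.
The smallest witness among the given bases is 13.

13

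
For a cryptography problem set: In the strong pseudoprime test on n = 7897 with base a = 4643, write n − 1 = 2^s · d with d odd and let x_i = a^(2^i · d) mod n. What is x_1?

25

n − 1 = 7896 = 2^3 · 987, so s = 3 and d = 987.
Repeated squaring mod 7897: 4643^1 ≡ 4643, 4643^2 ≡ 6536, 4643^4 ≡ 4423, 4643^8 ≡ 2060, 4643^16 ≡ 2911, 4643^32 ≡ 440, 4643^64 ≡ 4072, 4643^128 ≡ 5381, 4643^256 ≡ 4759, 4643^512 ≡ 7382.
987 = 512 + 256 + 128 + 64 + 16 + 8 + 2 + 1, so 4643^987 ≡ 7382·4759·5381·4072·2911·2060·6536·4643 ≡ 7743 (mod 7897).
x_0 = 7743.
x_1 = 7743^2 mod 7897 = 25.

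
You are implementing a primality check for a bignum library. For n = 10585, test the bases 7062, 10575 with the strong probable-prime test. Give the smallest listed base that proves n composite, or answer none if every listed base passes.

10575

n − 1 = 10584 = 2^3 · 1323, so s = 3 and d = 1323.
Base 7062: x_0 = 7062^1323 mod 10585 = 2163. x_0 is neither 1 nor 10584, so continue squaring. x_1 = 2163^2 mod 10585 = 10584. x_1 ≡ −1, so 7062 is not a witness.
Base 10575: x_0 = 10575^1323 mod 10585 = 7030. x_0 is neither 1 nor 10584, so continue squaring. x_1 = 7030^2 mod 10585 = 10120. x_2 = 10120^2 mod 10585 = 4525. Reached i = s−1 = 2 without hitting −1: 10575 is a Miller–Rabin witness and 10585 is composite.
The smallest witness among the given bases is 10575.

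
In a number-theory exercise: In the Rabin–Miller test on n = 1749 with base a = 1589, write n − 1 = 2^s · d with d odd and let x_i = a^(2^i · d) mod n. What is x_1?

955

n − 1 = 1748 = 2^2 · 437, so s = 2 and d = 437.
x_0 = 1589^437 mod 1749 = 476.
x_1 = 476^2 mod 1749 = 955.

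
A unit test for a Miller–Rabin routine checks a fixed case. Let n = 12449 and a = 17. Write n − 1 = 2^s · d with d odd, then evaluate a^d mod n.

n − 1 = 12448 = 2^5 · 389, so s = 5 and d = 389.
17^389 mod 12449 = 4117.

4117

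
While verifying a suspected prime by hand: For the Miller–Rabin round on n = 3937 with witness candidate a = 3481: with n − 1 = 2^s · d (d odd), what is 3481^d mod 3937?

n − 1 = 3936 = 2^5 · 123, so s = 5 and d = 123.
3481^123 mod 3937 = 1504.

1504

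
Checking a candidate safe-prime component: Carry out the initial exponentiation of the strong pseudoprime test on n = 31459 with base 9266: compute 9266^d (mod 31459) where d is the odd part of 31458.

n − 1 = 31458 = 2^1 · 15729, so s = 1 and d = 15729.
9266^15729 mod 31459 = 15610.

15610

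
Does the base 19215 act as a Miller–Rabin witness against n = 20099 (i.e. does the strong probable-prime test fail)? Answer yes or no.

n − 1 = 20098 = 2^1 · 10049, so s = 1 and d = 10049.
x_0 = 19215^10049 mod 20099 = 15853.
x_0 ∉ {1, 20098} and s = 1, so 19215 is a Miller–Rabin witness and 20099 is composite.

yes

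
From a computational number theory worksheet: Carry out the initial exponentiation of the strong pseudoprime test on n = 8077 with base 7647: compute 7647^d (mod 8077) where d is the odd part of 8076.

n − 1 = 8076 = 2^2 · 2019, so s = 2 and d = 2019.
By repeated squaring, 7647^2019 ≡ 1806 (mod 8077).

1806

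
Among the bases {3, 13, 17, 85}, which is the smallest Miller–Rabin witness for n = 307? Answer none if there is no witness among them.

none

n − 1 = 306 = 2^1 · 153, so s = 1 and d = 153.
Base 3: x_0 = 3^153 mod 307 = 306. x_0 = 306 ≡ −1, so 3 is not a witness.
Base 13: x_0 = 13^153 mod 307 = 306. x_0 = 306 ≡ −1, so 13 is not a witness.
Base 17: x_0 = 17^153 mod 307 = 1. x_0 = 1, so 17 is not a witness.
Base 85: x_0 = 85^153 mod 307 = 306. x_0 = 306 ≡ −1, so 85 is not a witness.
No listed base is a witness for 307.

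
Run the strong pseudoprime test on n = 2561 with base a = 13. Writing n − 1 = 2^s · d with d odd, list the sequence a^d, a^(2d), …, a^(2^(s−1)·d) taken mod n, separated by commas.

2509, 143, 2522, 1521, 858, 1157, 1807, 2535, 676

n − 1 = 2560 = 2^9 · 5, so s = 9 and d = 5.
x_0 = 13^5 mod 2561 = 2509.
x_1 = 2509^2 mod 2561 = 143.
x_2 = 143^2 mod 2561 = 2522.
x_3 = 2522^2 mod 2561 = 1521.
x_4 = 1521^2 mod 2561 = 858.
x_5 = 858^2 mod 2561 = 1157.
x_6 = 1157^2 mod 2561 = 1807.
x_7 = 1807^2 mod 2561 = 2535.
x_8 = 2535^2 mod 2561 = 676.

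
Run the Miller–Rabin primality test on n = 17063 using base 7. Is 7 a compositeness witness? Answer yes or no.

n − 1 = 17062 = 2^1 · 8531, so s = 1 and d = 8531.
x_0 = 7^8531 mod 17063 = 2682.
x_0 ∉ {1, 17062} and s = 1, so 7 is a Miller–Rabin witness and 17063 is composite.

yes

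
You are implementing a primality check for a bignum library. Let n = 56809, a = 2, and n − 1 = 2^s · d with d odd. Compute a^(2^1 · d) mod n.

n − 1 = 56808 = 2^3 · 7101, so s = 3 and d = 7101.
Repeated squaring mod 56809: 2^1 ≡ 2, 2^2 ≡ 4, 2^4 ≡ 16, 2^8 ≡ 256, 2^16 ≡ 8727, 2^32 ≡ 36469, 2^64 ≡ 32462, 2^128 ≡ 31303, 2^256 ≡ 36177, 2^512 ≡ 9587, 2^1024 ≡ 50416, 2^2048 ≡ 24778, 2^4096 ≡ 14421.
7101 = 4096 + 2048 + 512 + 256 + 128 + 32 + 16 + 8 + 4 + 1, so 2^7101 ≡ 14421·24778·9587·36177·31303·36469·8727·256·16·2 ≡ 16183 (mod 56809).
x_0 = 16183.
x_1 = 16183^2 mod 56809 = 56808.

56808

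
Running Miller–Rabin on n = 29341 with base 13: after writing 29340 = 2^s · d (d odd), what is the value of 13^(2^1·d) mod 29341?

n − 1 = 29340 = 2^2 · 7335, so s = 2 and d = 7335.
x_0 = 13^7335 mod 29341 = 8541.
x_1 = 8541^2 mod 29341 = 6955.

6955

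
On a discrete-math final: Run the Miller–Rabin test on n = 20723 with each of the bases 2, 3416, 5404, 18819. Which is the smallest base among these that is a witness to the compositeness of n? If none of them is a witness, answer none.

2

n − 1 = 20722 = 2^1 · 10361, so s = 1 and d = 10361.
Base 2: x_0 = 2^10361 mod 20723 = 17308. x_0 ∉ {1, 20722} and s = 1, so 2 is a Miller–Rabin witness and 20723 is composite.
Base 3416: x_0 = 3416^10361 mod 20723 = 1750. x_0 ∉ {1, 20722} and s = 1, so 3416 is a Miller–Rabin witness and 20723 is composite.
Base 5404: x_0 = 5404^10361 mod 20723 = 712. x_0 ∉ {1, 20722} and s = 1, so 5404 is a Miller–Rabin witness and 20723 is composite.
Base 18819: x_0 = 18819^10361 mod 20723 = 10387. x_0 ∉ {1, 20722} and s = 1, so 18819 is a Miller–Rabin witness and 20723 is composite.
The smallest witness among the given bases is 2.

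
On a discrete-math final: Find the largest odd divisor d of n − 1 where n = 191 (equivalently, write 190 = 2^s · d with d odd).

95

Halving: 190 → 95; 95 is odd.
So 190 = 2^1 · 95.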